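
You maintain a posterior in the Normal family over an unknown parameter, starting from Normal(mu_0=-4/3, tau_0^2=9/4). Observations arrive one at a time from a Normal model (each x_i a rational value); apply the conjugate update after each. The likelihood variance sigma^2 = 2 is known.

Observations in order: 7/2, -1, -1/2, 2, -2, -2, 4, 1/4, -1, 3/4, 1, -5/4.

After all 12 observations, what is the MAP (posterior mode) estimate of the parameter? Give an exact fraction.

277/1392

obs 1: x=7/2 → posterior Normal(125/102, 18/17)
obs 2: x=-1 → posterior Normal(71/156, 9/13)
obs 3: x=-1/2 → posterior Normal(22/105, 18/35)
obs 4: x=2 → posterior Normal(19/33, 9/22)
obs 5: x=-2 → posterior Normal(22/159, 18/53)
obs 6: x=-2 → posterior Normal(-16/93, 9/31)
obs 7: x=4 → posterior Normal(76/213, 18/71)
obs 8: x=1/4 → posterior Normal(331/960, 9/40)
obs 9: x=-1 → posterior Normal(223/1068, 18/89)
obs 10: x=3/4 → posterior Normal(38/147, 9/49)
obs 11: x=1 → posterior Normal(103/321, 18/107)
obs 12: x=-5/4 → posterior Normal(277/1392, 9/58)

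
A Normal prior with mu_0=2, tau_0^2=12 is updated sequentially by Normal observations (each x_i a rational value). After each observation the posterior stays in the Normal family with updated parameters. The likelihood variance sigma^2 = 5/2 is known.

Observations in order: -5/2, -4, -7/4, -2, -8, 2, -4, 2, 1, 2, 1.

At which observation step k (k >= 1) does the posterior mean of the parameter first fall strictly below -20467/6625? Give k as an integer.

obs 1: x=-5/2 → posterior Normal(-50/29, 60/29)
obs 2: x=-4 → posterior Normal(-146/53, 60/53)
obs 3: x=-7/4 → posterior Normal(-188/77, 60/77)
obs 4: x=-2 → posterior Normal(-236/101, 60/101)
obs 5: x=-8 → posterior Normal(-428/125, 12/25)
obs 6: x=2 → posterior Normal(-380/149, 60/149)
obs 7: x=-4 → posterior Normal(-476/173, 60/173)
obs 8: x=2 → posterior Normal(-428/197, 60/197)
obs 9: x=1 → posterior Normal(-404/221, 60/221)
obs 10: x=2 → posterior Normal(-356/245, 12/49)
obs 11: x=1 → posterior Normal(-332/269, 60/269)

k = 5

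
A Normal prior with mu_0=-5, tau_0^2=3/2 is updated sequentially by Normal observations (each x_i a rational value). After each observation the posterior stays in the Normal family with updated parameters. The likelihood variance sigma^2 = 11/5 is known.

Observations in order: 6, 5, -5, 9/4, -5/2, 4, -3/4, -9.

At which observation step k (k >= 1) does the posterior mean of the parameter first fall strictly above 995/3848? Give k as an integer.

obs 1: x=6 → posterior Normal(-20/37, 33/37)
obs 2: x=5 → posterior Normal(55/52, 33/52)
obs 3: x=-5 → posterior Normal(-20/67, 33/67)
obs 4: x=9/4 → posterior Normal(55/328, 33/82)
obs 5: x=-5/2 → posterior Normal(-95/388, 33/97)
obs 6: x=4 → posterior Normal(145/448, 33/112)
obs 7: x=-3/4 → posterior Normal(25/127, 33/127)
obs 8: x=-9 → posterior Normal(-55/71, 33/142)

k = 2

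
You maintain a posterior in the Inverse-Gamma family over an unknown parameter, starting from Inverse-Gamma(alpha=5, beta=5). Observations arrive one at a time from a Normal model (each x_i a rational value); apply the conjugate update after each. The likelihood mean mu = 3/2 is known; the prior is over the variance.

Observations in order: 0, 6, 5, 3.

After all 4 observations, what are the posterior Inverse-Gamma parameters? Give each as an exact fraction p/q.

alpha=7, beta=47/2

obs 1: x=0 → posterior Inverse-Gamma(11/2, 49/8)
obs 2: x=6 → posterior Inverse-Gamma(6, 65/4)
obs 3: x=5 → posterior Inverse-Gamma(13/2, 179/8)
obs 4: x=3 → posterior Inverse-Gamma(7, 47/2)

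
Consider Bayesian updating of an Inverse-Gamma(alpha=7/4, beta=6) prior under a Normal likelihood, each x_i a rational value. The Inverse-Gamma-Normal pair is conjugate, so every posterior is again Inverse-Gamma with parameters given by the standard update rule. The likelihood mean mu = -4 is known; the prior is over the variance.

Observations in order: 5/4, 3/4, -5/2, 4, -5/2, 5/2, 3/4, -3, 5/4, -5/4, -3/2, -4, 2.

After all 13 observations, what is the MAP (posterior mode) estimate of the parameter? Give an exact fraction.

obs 1: x=5/4 → posterior Inverse-Gamma(9/4, 633/32)
obs 2: x=3/4 → posterior Inverse-Gamma(11/4, 497/16)
obs 3: x=-5/2 → posterior Inverse-Gamma(13/4, 515/16)
obs 4: x=4 → posterior Inverse-Gamma(15/4, 1027/16)
obs 5: x=-5/2 → posterior Inverse-Gamma(17/4, 1045/16)
obs 6: x=5/2 → posterior Inverse-Gamma(19/4, 1383/16)
obs 7: x=3/4 → posterior Inverse-Gamma(21/4, 3127/32)
obs 8: x=-3 → posterior Inverse-Gamma(23/4, 3143/32)
obs 9: x=5/4 → posterior Inverse-Gamma(25/4, 112)
obs 10: x=-5/4 → posterior Inverse-Gamma(27/4, 3705/32)
obs 11: x=-3/2 → posterior Inverse-Gamma(29/4, 3805/32)
obs 12: x=-4 → posterior Inverse-Gamma(31/4, 3805/32)
obs 13: x=2 → posterior Inverse-Gamma(33/4, 4381/32)

4381/296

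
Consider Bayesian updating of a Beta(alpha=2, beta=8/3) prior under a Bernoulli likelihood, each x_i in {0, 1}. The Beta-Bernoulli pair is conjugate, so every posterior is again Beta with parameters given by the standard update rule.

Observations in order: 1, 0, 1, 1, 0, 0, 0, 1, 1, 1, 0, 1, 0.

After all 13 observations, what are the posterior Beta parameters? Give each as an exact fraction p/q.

obs 1: x=1 → posterior Beta(3, 8/3)
obs 2: x=0 → posterior Beta(3, 11/3)
obs 3: x=1 → posterior Beta(4, 11/3)
obs 4: x=1 → posterior Beta(5, 11/3)
obs 5: x=0 → posterior Beta(5, 14/3)
obs 6: x=0 → posterior Beta(5, 17/3)
obs 7: x=0 → posterior Beta(5, 20/3)
obs 8: x=1 → posterior Beta(6, 20/3)
obs 9: x=1 → posterior Beta(7, 20/3)
obs 10: x=1 → posterior Beta(8, 20/3)
obs 11: x=0 → posterior Beta(8, 23/3)
obs 12: x=1 → posterior Beta(9, 23/3)
obs 13: x=0 → posterior Beta(9, 26/3)

alpha=9, beta=26/3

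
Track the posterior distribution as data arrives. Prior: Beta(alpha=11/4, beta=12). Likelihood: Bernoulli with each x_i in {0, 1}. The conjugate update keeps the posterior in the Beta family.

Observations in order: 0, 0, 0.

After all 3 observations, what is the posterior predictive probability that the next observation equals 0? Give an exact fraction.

obs 1: x=0 → posterior Beta(11/4, 13)
obs 2: x=0 → posterior Beta(11/4, 14)
obs 3: x=0 → posterior Beta(11/4, 15)

60/71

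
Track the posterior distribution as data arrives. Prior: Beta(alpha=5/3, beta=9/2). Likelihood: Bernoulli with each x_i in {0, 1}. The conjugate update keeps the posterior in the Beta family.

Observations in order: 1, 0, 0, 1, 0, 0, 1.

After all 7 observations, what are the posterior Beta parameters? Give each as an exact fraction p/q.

obs 1: x=1 → posterior Beta(8/3, 9/2)
obs 2: x=0 → posterior Beta(8/3, 11/2)
obs 3: x=0 → posterior Beta(8/3, 13/2)
obs 4: x=1 → posterior Beta(11/3, 13/2)
obs 5: x=0 → posterior Beta(11/3, 15/2)
obs 6: x=0 → posterior Beta(11/3, 17/2)
obs 7: x=1 → posterior Beta(14/3, 17/2)

alpha=14/3, beta=17/2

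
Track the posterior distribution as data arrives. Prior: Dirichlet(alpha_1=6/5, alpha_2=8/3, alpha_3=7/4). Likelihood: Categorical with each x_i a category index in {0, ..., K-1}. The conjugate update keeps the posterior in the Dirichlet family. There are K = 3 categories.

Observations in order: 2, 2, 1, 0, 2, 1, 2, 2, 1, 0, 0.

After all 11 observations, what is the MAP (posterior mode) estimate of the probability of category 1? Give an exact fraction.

obs 1: x=2 → posterior Dirichlet(6/5, 8/3, 11/4)
obs 2: x=2 → posterior Dirichlet(6/5, 8/3, 15/4)
obs 3: x=1 → posterior Dirichlet(6/5, 11/3, 15/4)
obs 4: x=0 → posterior Dirichlet(11/5, 11/3, 15/4)
obs 5: x=2 → posterior Dirichlet(11/5, 11/3, 19/4)
obs 6: x=1 → posterior Dirichlet(11/5, 14/3, 19/4)
obs 7: x=2 → posterior Dirichlet(11/5, 14/3, 23/4)
obs 8: x=2 → posterior Dirichlet(11/5, 14/3, 27/4)
obs 9: x=1 → posterior Dirichlet(11/5, 17/3, 27/4)
obs 10: x=0 → posterior Dirichlet(16/5, 17/3, 27/4)
obs 11: x=0 → posterior Dirichlet(21/5, 17/3, 27/4)

280/817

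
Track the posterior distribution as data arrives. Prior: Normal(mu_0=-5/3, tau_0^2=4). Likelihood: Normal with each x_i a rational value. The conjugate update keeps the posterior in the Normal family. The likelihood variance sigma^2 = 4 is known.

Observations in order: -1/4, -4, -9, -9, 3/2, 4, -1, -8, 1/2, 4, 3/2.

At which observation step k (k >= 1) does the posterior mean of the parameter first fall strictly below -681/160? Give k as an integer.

k = 4

obs 1: x=-1/4 → posterior Normal(-23/24, 2)
obs 2: x=-4 → posterior Normal(-71/36, 4/3)
obs 3: x=-9 → posterior Normal(-179/48, 1)
obs 4: x=-9 → posterior Normal(-287/60, 4/5)
obs 5: x=3/2 → posterior Normal(-269/72, 2/3)
obs 6: x=4 → posterior Normal(-221/84, 4/7)
obs 7: x=-1 → posterior Normal(-233/96, 1/2)
obs 8: x=-8 → posterior Normal(-329/108, 4/9)
obs 9: x=1/2 → posterior Normal(-323/120, 2/5)
obs 10: x=4 → posterior Normal(-25/12, 4/11)
obs 11: x=3/2 → posterior Normal(-257/144, 1/3)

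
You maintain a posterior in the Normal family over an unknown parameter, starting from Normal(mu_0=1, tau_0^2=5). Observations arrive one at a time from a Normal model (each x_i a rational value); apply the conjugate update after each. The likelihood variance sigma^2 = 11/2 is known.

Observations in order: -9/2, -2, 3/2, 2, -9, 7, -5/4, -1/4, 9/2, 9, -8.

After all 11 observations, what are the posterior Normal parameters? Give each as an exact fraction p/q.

mu_0=1/121, tau_0^2=5/11

obs 1: x=-9/2 → posterior Normal(-34/21, 55/21)
obs 2: x=-2 → posterior Normal(-54/31, 55/31)
obs 3: x=3/2 → posterior Normal(-39/41, 55/41)
obs 4: x=2 → posterior Normal(-19/51, 55/51)
obs 5: x=-9 → posterior Normal(-109/61, 55/61)
obs 6: x=7 → posterior Normal(-39/71, 55/71)
obs 7: x=-5/4 → posterior Normal(-103/162, 55/81)
obs 8: x=-1/4 → posterior Normal(-54/91, 55/91)
obs 9: x=9/2 → posterior Normal(-9/101, 55/101)
obs 10: x=9 → posterior Normal(27/37, 55/111)
obs 11: x=-8 → posterior Normal(1/121, 5/11)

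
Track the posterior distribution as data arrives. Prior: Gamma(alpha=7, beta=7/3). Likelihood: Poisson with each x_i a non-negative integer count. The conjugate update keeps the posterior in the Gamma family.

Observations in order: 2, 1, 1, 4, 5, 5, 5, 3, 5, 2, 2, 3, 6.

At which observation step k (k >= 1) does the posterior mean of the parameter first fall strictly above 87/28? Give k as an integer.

k = 7

obs 1: x=2 → posterior Gamma(9, 10/3)
obs 2: x=1 → posterior Gamma(10, 13/3)
obs 3: x=1 → posterior Gamma(11, 16/3)
obs 4: x=4 → posterior Gamma(15, 19/3)
obs 5: x=5 → posterior Gamma(20, 22/3)
obs 6: x=5 → posterior Gamma(25, 25/3)
obs 7: x=5 → posterior Gamma(30, 28/3)
obs 8: x=3 → posterior Gamma(33, 31/3)
obs 9: x=5 → posterior Gamma(38, 34/3)
obs 10: x=2 → posterior Gamma(40, 37/3)
obs 11: x=2 → posterior Gamma(42, 40/3)
obs 12: x=3 → posterior Gamma(45, 43/3)
obs 13: x=6 → posterior Gamma(51, 46/3)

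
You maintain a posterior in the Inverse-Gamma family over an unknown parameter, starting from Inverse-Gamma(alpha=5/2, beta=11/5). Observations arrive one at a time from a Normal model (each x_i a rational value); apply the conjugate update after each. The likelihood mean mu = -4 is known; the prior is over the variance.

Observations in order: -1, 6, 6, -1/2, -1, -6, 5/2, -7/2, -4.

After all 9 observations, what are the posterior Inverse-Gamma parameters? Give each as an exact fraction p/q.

alpha=7, beta=5623/40

obs 1: x=-1 → posterior Inverse-Gamma(3, 67/10)
obs 2: x=6 → posterior Inverse-Gamma(7/2, 567/10)
obs 3: x=6 → posterior Inverse-Gamma(4, 1067/10)
obs 4: x=-1/2 → posterior Inverse-Gamma(9/2, 4513/40)
obs 5: x=-1 → posterior Inverse-Gamma(5, 4693/40)
obs 6: x=-6 → posterior Inverse-Gamma(11/2, 4773/40)
obs 7: x=5/2 → posterior Inverse-Gamma(6, 2809/20)
obs 8: x=-7/2 → posterior Inverse-Gamma(13/2, 5623/40)
obs 9: x=-4 → posterior Inverse-Gamma(7, 5623/40)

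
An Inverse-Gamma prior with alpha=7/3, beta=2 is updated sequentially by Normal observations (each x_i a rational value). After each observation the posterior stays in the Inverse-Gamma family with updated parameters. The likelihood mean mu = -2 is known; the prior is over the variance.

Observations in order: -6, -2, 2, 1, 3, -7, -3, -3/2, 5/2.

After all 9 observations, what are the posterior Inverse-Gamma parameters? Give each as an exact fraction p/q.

alpha=41/6, beta=233/4

obs 1: x=-6 → posterior Inverse-Gamma(17/6, 10)
obs 2: x=-2 → posterior Inverse-Gamma(10/3, 10)
obs 3: x=2 → posterior Inverse-Gamma(23/6, 18)
obs 4: x=1 → posterior Inverse-Gamma(13/3, 45/2)
obs 5: x=3 → posterior Inverse-Gamma(29/6, 35)
obs 6: x=-7 → posterior Inverse-Gamma(16/3, 95/2)
obs 7: x=-3 → posterior Inverse-Gamma(35/6, 48)
obs 8: x=-3/2 → posterior Inverse-Gamma(19/3, 385/8)
obs 9: x=5/2 → posterior Inverse-Gamma(41/6, 233/4)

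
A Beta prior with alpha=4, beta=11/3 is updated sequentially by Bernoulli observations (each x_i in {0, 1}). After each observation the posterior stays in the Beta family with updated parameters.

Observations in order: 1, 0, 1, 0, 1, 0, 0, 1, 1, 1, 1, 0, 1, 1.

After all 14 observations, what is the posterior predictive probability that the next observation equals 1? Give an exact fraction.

3/5

obs 1: x=1 → posterior Beta(5, 11/3)
obs 2: x=0 → posterior Beta(5, 14/3)
obs 3: x=1 → posterior Beta(6, 14/3)
obs 4: x=0 → posterior Beta(6, 17/3)
obs 5: x=1 → posterior Beta(7, 17/3)
obs 6: x=0 → posterior Beta(7, 20/3)
obs 7: x=0 → posterior Beta(7, 23/3)
obs 8: x=1 → posterior Beta(8, 23/3)
obs 9: x=1 → posterior Beta(9, 23/3)
obs 10: x=1 → posterior Beta(10, 23/3)
obs 11: x=1 → posterior Beta(11, 23/3)
obs 12: x=0 → posterior Beta(11, 26/3)
obs 13: x=1 → posterior Beta(12, 26/3)
obs 14: x=1 → posterior Beta(13, 26/3)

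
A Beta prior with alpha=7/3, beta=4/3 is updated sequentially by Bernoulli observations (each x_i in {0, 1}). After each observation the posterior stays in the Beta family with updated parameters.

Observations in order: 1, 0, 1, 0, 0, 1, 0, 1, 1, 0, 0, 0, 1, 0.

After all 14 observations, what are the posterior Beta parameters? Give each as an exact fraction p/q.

obs 1: x=1 → posterior Beta(10/3, 4/3)
obs 2: x=0 → posterior Beta(10/3, 7/3)
obs 3: x=1 → posterior Beta(13/3, 7/3)
obs 4: x=0 → posterior Beta(13/3, 10/3)
obs 5: x=0 → posterior Beta(13/3, 13/3)
obs 6: x=1 → posterior Beta(16/3, 13/3)
obs 7: x=0 → posterior Beta(16/3, 16/3)
obs 8: x=1 → posterior Beta(19/3, 16/3)
obs 9: x=1 → posterior Beta(22/3, 16/3)
obs 10: x=0 → posterior Beta(22/3, 19/3)
obs 11: x=0 → posterior Beta(22/3, 22/3)
obs 12: x=0 → posterior Beta(22/3, 25/3)
obs 13: x=1 → posterior Beta(25/3, 25/3)
obs 14: x=0 → posterior Beta(25/3, 28/3)

alpha=25/3, beta=28/3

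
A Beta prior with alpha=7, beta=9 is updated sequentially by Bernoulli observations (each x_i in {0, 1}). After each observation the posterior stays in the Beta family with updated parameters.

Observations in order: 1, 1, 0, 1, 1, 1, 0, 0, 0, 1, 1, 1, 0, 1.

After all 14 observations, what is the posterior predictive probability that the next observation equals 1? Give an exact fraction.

obs 1: x=1 → posterior Beta(8, 9)
obs 2: x=1 → posterior Beta(9, 9)
obs 3: x=0 → posterior Beta(9, 10)
obs 4: x=1 → posterior Beta(10, 10)
obs 5: x=1 → posterior Beta(11, 10)
obs 6: x=1 → posterior Beta(12, 10)
obs 7: x=0 → posterior Beta(12, 11)
obs 8: x=0 → posterior Beta(12, 12)
obs 9: x=0 → posterior Beta(12, 13)
obs 10: x=1 → posterior Beta(13, 13)
obs 11: x=1 → posterior Beta(14, 13)
obs 12: x=1 → posterior Beta(15, 13)
obs 13: x=0 → posterior Beta(15, 14)
obs 14: x=1 → posterior Beta(16, 14)

8/15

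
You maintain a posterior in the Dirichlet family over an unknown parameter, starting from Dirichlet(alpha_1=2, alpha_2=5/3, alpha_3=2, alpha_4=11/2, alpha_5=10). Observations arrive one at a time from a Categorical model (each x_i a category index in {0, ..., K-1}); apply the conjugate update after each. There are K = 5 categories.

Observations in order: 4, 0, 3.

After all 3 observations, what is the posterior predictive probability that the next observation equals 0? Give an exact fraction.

18/145

obs 1: x=4 → posterior Dirichlet(2, 5/3, 2, 11/2, 11)
obs 2: x=0 → posterior Dirichlet(3, 5/3, 2, 11/2, 11)
obs 3: x=3 → posterior Dirichlet(3, 5/3, 2, 13/2, 11)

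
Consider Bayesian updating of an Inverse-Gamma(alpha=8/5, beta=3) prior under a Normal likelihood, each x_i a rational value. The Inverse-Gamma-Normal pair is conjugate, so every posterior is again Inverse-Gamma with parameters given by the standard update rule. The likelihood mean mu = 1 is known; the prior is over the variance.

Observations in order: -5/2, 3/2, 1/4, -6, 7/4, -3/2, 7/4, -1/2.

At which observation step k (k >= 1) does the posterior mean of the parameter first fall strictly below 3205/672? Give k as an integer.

obs 1: x=-5/2 → posterior Inverse-Gamma(21/10, 73/8)
obs 2: x=3/2 → posterior Inverse-Gamma(13/5, 37/4)
obs 3: x=1/4 → posterior Inverse-Gamma(31/10, 305/32)
obs 4: x=-6 → posterior Inverse-Gamma(18/5, 1089/32)
obs 5: x=7/4 → posterior Inverse-Gamma(41/10, 549/16)
obs 6: x=-3/2 → posterior Inverse-Gamma(23/5, 599/16)
obs 7: x=7/4 → posterior Inverse-Gamma(51/10, 1207/32)
obs 8: x=-1/2 → posterior Inverse-Gamma(28/5, 1243/32)

k = 3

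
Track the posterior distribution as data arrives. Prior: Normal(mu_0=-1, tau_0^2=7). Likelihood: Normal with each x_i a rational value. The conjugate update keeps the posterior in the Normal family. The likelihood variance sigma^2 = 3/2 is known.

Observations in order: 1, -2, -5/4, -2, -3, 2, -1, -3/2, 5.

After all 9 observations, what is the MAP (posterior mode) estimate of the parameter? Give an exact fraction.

-83/258

obs 1: x=1 → posterior Normal(11/17, 21/17)
obs 2: x=-2 → posterior Normal(-17/31, 21/31)
obs 3: x=-5/4 → posterior Normal(-23/30, 7/15)
obs 4: x=-2 → posterior Normal(-125/118, 21/59)
obs 5: x=-3 → posterior Normal(-209/146, 21/73)
obs 6: x=2 → posterior Normal(-51/58, 7/29)
obs 7: x=-1 → posterior Normal(-181/202, 21/101)
obs 8: x=-3/2 → posterior Normal(-223/230, 21/115)
obs 9: x=5 → posterior Normal(-83/258, 7/43)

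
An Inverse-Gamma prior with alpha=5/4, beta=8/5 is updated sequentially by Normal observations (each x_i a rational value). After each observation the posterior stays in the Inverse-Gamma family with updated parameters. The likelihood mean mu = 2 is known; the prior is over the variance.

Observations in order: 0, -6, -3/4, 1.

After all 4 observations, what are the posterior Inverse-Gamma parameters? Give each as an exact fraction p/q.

alpha=13/4, beta=6381/160

obs 1: x=0 → posterior Inverse-Gamma(7/4, 18/5)
obs 2: x=-6 → posterior Inverse-Gamma(9/4, 178/5)
obs 3: x=-3/4 → posterior Inverse-Gamma(11/4, 6301/160)
obs 4: x=1 → posterior Inverse-Gamma(13/4, 6381/160)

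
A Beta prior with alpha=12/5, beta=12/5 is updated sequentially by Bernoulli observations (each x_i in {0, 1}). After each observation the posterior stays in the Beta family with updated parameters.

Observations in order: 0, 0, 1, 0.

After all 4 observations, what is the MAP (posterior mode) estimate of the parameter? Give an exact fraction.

obs 1: x=0 → posterior Beta(12/5, 17/5)
obs 2: x=0 → posterior Beta(12/5, 22/5)
obs 3: x=1 → posterior Beta(17/5, 22/5)
obs 4: x=0 → posterior Beta(17/5, 27/5)

6/17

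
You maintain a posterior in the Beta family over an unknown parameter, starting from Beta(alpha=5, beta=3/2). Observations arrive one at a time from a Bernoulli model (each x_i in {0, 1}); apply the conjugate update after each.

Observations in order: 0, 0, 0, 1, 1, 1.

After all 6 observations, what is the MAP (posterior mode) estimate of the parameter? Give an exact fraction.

obs 1: x=0 → posterior Beta(5, 5/2)
obs 2: x=0 → posterior Beta(5, 7/2)
obs 3: x=0 → posterior Beta(5, 9/2)
obs 4: x=1 → posterior Beta(6, 9/2)
obs 5: x=1 → posterior Beta(7, 9/2)
obs 6: x=1 → posterior Beta(8, 9/2)

2/3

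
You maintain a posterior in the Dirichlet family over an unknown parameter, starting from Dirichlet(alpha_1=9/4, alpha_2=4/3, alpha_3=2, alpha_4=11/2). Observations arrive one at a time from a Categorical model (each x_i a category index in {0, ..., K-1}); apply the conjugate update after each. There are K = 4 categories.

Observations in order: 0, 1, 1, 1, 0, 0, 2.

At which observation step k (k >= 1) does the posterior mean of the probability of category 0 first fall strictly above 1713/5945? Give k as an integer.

k = 6

obs 1: x=0 → posterior Dirichlet(13/4, 4/3, 2, 11/2)
obs 2: x=1 → posterior Dirichlet(13/4, 7/3, 2, 11/2)
obs 3: x=1 → posterior Dirichlet(13/4, 10/3, 2, 11/2)
obs 4: x=1 → posterior Dirichlet(13/4, 13/3, 2, 11/2)
obs 5: x=0 → posterior Dirichlet(17/4, 13/3, 2, 11/2)
obs 6: x=0 → posterior Dirichlet(21/4, 13/3, 2, 11/2)
obs 7: x=2 → posterior Dirichlet(21/4, 13/3, 3, 11/2)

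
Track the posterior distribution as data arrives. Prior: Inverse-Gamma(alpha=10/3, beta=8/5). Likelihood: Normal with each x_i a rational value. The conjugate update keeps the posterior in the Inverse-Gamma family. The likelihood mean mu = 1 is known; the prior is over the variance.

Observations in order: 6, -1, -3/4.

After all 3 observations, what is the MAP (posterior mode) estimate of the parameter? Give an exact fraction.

obs 1: x=6 → posterior Inverse-Gamma(23/6, 141/10)
obs 2: x=-1 → posterior Inverse-Gamma(13/3, 161/10)
obs 3: x=-3/4 → posterior Inverse-Gamma(29/6, 2821/160)

1209/400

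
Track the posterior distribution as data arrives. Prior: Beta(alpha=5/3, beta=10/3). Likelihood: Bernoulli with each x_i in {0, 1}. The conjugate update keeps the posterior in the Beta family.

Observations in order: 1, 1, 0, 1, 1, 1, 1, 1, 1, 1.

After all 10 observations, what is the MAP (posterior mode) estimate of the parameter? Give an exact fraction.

29/39

obs 1: x=1 → posterior Beta(8/3, 10/3)
obs 2: x=1 → posterior Beta(11/3, 10/3)
obs 3: x=0 → posterior Beta(11/3, 13/3)
obs 4: x=1 → posterior Beta(14/3, 13/3)
obs 5: x=1 → posterior Beta(17/3, 13/3)
obs 6: x=1 → posterior Beta(20/3, 13/3)
obs 7: x=1 → posterior Beta(23/3, 13/3)
obs 8: x=1 → posterior Beta(26/3, 13/3)
obs 9: x=1 → posterior Beta(29/3, 13/3)
obs 10: x=1 → posterior Beta(32/3, 13/3)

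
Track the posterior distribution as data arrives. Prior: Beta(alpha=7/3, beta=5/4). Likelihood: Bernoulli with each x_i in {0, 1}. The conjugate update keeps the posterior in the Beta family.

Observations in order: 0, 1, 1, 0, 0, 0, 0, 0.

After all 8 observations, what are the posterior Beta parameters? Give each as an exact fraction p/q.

obs 1: x=0 → posterior Beta(7/3, 9/4)
obs 2: x=1 → posterior Beta(10/3, 9/4)
obs 3: x=1 → posterior Beta(13/3, 9/4)
obs 4: x=0 → posterior Beta(13/3, 13/4)
obs 5: x=0 → posterior Beta(13/3, 17/4)
obs 6: x=0 → posterior Beta(13/3, 21/4)
obs 7: x=0 → posterior Beta(13/3, 25/4)
obs 8: x=0 → posterior Beta(13/3, 29/4)

alpha=13/3, beta=29/4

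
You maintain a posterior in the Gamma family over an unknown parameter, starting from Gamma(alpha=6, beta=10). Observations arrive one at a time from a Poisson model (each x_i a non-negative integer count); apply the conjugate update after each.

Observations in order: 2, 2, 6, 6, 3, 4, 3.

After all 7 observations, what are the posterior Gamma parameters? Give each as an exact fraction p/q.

alpha=32, beta=17

obs 1: x=2 → posterior Gamma(8, 11)
obs 2: x=2 → posterior Gamma(10, 12)
obs 3: x=6 → posterior Gamma(16, 13)
obs 4: x=6 → posterior Gamma(22, 14)
obs 5: x=3 → posterior Gamma(25, 15)
obs 6: x=4 → posterior Gamma(29, 16)
obs 7: x=3 → posterior Gamma(32, 17)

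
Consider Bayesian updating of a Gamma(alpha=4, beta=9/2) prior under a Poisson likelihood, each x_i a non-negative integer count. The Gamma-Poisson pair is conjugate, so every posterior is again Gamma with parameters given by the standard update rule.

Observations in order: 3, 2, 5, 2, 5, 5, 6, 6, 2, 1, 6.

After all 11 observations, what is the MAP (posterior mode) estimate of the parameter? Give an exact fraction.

92/31

obs 1: x=3 → posterior Gamma(7, 11/2)
obs 2: x=2 → posterior Gamma(9, 13/2)
obs 3: x=5 → posterior Gamma(14, 15/2)
obs 4: x=2 → posterior Gamma(16, 17/2)
obs 5: x=5 → posterior Gamma(21, 19/2)
obs 6: x=5 → posterior Gamma(26, 21/2)
obs 7: x=6 → posterior Gamma(32, 23/2)
obs 8: x=6 → posterior Gamma(38, 25/2)
obs 9: x=2 → posterior Gamma(40, 27/2)
obs 10: x=1 → posterior Gamma(41, 29/2)
obs 11: x=6 → posterior Gamma(47, 31/2)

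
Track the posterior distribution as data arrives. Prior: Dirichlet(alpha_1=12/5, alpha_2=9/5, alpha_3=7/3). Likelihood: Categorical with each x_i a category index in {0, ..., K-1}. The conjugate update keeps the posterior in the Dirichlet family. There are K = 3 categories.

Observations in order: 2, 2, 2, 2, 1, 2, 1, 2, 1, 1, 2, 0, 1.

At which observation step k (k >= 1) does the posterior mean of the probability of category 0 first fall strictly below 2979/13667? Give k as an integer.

k = 5

obs 1: x=2 → posterior Dirichlet(12/5, 9/5, 10/3)
obs 2: x=2 → posterior Dirichlet(12/5, 9/5, 13/3)
obs 3: x=2 → posterior Dirichlet(12/5, 9/5, 16/3)
obs 4: x=2 → posterior Dirichlet(12/5, 9/5, 19/3)
obs 5: x=1 → posterior Dirichlet(12/5, 14/5, 19/3)
obs 6: x=2 → posterior Dirichlet(12/5, 14/5, 22/3)
obs 7: x=1 → posterior Dirichlet(12/5, 19/5, 22/3)
obs 8: x=2 → posterior Dirichlet(12/5, 19/5, 25/3)
obs 9: x=1 → posterior Dirichlet(12/5, 24/5, 25/3)
obs 10: x=1 → posterior Dirichlet(12/5, 29/5, 25/3)
obs 11: x=2 → posterior Dirichlet(12/5, 29/5, 28/3)
obs 12: x=0 → posterior Dirichlet(17/5, 29/5, 28/3)
obs 13: x=1 → posterior Dirichlet(17/5, 34/5, 28/3)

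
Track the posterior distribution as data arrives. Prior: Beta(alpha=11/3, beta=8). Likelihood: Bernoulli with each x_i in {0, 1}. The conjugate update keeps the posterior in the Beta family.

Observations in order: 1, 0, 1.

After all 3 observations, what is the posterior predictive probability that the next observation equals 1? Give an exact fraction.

obs 1: x=1 → posterior Beta(14/3, 8)
obs 2: x=0 → posterior Beta(14/3, 9)
obs 3: x=1 → posterior Beta(17/3, 9)

17/44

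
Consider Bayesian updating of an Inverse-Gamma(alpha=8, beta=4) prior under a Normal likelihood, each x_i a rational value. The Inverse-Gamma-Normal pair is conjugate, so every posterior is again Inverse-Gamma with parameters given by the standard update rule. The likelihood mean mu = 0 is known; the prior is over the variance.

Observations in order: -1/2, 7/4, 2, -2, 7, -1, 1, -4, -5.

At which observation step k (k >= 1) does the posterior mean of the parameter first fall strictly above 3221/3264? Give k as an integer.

obs 1: x=-1/2 → posterior Inverse-Gamma(17/2, 33/8)
obs 2: x=7/4 → posterior Inverse-Gamma(9, 181/32)
obs 3: x=2 → posterior Inverse-Gamma(19/2, 245/32)
obs 4: x=-2 → posterior Inverse-Gamma(10, 309/32)
obs 5: x=7 → posterior Inverse-Gamma(21/2, 1093/32)
obs 6: x=-1 → posterior Inverse-Gamma(11, 1109/32)
obs 7: x=1 → posterior Inverse-Gamma(23/2, 1125/32)
obs 8: x=-4 → posterior Inverse-Gamma(12, 1381/32)
obs 9: x=-5 → posterior Inverse-Gamma(25/2, 1781/32)

k = 4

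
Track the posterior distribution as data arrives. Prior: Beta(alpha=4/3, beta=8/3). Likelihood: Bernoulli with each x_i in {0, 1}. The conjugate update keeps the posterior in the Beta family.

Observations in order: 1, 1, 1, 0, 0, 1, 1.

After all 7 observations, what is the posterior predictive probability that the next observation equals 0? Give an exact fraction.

obs 1: x=1 → posterior Beta(7/3, 8/3)
obs 2: x=1 → posterior Beta(10/3, 8/3)
obs 3: x=1 → posterior Beta(13/3, 8/3)
obs 4: x=0 → posterior Beta(13/3, 11/3)
obs 5: x=0 → posterior Beta(13/3, 14/3)
obs 6: x=1 → posterior Beta(16/3, 14/3)
obs 7: x=1 → posterior Beta(19/3, 14/3)

14/33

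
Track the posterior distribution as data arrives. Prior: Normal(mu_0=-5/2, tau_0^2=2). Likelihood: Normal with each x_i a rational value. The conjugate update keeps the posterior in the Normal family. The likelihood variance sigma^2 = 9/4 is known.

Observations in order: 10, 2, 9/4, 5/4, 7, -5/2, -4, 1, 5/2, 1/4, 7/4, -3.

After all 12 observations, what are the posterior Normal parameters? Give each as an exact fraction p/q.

obs 1: x=10 → posterior Normal(115/34, 18/17)
obs 2: x=2 → posterior Normal(147/50, 18/25)
obs 3: x=9/4 → posterior Normal(61/22, 6/11)
obs 4: x=5/4 → posterior Normal(203/82, 18/41)
obs 5: x=7 → posterior Normal(45/14, 18/49)
obs 6: x=-5/2 → posterior Normal(275/114, 6/19)
obs 7: x=-4 → posterior Normal(211/130, 18/65)
obs 8: x=1 → posterior Normal(227/146, 18/73)
obs 9: x=5/2 → posterior Normal(89/54, 2/9)
obs 10: x=1/4 → posterior Normal(271/178, 18/89)
obs 11: x=7/4 → posterior Normal(299/194, 18/97)
obs 12: x=-3 → posterior Normal(251/210, 6/35)

mu_0=251/210, tau_0^2=6/35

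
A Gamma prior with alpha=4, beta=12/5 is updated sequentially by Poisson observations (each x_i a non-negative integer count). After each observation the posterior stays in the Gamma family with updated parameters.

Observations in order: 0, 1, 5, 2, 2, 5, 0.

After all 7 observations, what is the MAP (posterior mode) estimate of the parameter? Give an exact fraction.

obs 1: x=0 → posterior Gamma(4, 17/5)
obs 2: x=1 → posterior Gamma(5, 22/5)
obs 3: x=5 → posterior Gamma(10, 27/5)
obs 4: x=2 → posterior Gamma(12, 32/5)
obs 5: x=2 → posterior Gamma(14, 37/5)
obs 6: x=5 → posterior Gamma(19, 42/5)
obs 7: x=0 → posterior Gamma(19, 47/5)

90/47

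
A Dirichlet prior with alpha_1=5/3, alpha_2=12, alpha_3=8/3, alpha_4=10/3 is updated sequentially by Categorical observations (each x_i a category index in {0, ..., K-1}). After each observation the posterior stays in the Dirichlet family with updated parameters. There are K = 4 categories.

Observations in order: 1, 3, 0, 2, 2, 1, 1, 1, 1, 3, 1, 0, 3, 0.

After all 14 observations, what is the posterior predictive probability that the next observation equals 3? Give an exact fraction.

19/101

obs 1: x=1 → posterior Dirichlet(5/3, 13, 8/3, 10/3)
obs 2: x=3 → posterior Dirichlet(5/3, 13, 8/3, 13/3)
obs 3: x=0 → posterior Dirichlet(8/3, 13, 8/3, 13/3)
obs 4: x=2 → posterior Dirichlet(8/3, 13, 11/3, 13/3)
obs 5: x=2 → posterior Dirichlet(8/3, 13, 14/3, 13/3)
obs 6: x=1 → posterior Dirichlet(8/3, 14, 14/3, 13/3)
obs 7: x=1 → posterior Dirichlet(8/3, 15, 14/3, 13/3)
obs 8: x=1 → posterior Dirichlet(8/3, 16, 14/3, 13/3)
obs 9: x=1 → posterior Dirichlet(8/3, 17, 14/3, 13/3)
obs 10: x=3 → posterior Dirichlet(8/3, 17, 14/3, 16/3)
obs 11: x=1 → posterior Dirichlet(8/3, 18, 14/3, 16/3)
obs 12: x=0 → posterior Dirichlet(11/3, 18, 14/3, 16/3)
obs 13: x=3 → posterior Dirichlet(11/3, 18, 14/3, 19/3)
obs 14: x=0 → posterior Dirichlet(14/3, 18, 14/3, 19/3)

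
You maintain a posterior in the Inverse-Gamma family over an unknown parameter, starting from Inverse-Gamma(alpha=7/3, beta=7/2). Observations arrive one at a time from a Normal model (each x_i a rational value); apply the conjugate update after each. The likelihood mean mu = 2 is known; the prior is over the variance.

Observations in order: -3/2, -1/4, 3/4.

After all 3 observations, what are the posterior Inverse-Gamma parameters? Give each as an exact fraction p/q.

alpha=23/6, beta=207/16

obs 1: x=-3/2 → posterior Inverse-Gamma(17/6, 77/8)
obs 2: x=-1/4 → posterior Inverse-Gamma(10/3, 389/32)
obs 3: x=3/4 → posterior Inverse-Gamma(23/6, 207/16)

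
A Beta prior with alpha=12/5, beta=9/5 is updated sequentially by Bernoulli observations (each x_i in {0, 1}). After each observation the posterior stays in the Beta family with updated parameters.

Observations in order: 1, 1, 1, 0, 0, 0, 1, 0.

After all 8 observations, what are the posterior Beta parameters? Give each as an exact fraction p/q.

alpha=32/5, beta=29/5

obs 1: x=1 → posterior Beta(17/5, 9/5)
obs 2: x=1 → posterior Beta(22/5, 9/5)
obs 3: x=1 → posterior Beta(27/5, 9/5)
obs 4: x=0 → posterior Beta(27/5, 14/5)
obs 5: x=0 → posterior Beta(27/5, 19/5)
obs 6: x=0 → posterior Beta(27/5, 24/5)
obs 7: x=1 → posterior Beta(32/5, 24/5)
obs 8: x=0 → posterior Beta(32/5, 29/5)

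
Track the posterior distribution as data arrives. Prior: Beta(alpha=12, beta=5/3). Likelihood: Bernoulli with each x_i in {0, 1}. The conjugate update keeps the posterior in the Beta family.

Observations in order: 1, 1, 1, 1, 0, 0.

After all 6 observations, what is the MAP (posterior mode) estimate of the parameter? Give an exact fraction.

obs 1: x=1 → posterior Beta(13, 5/3)
obs 2: x=1 → posterior Beta(14, 5/3)
obs 3: x=1 → posterior Beta(15, 5/3)
obs 4: x=1 → posterior Beta(16, 5/3)
obs 5: x=0 → posterior Beta(16, 8/3)
obs 6: x=0 → posterior Beta(16, 11/3)

45/53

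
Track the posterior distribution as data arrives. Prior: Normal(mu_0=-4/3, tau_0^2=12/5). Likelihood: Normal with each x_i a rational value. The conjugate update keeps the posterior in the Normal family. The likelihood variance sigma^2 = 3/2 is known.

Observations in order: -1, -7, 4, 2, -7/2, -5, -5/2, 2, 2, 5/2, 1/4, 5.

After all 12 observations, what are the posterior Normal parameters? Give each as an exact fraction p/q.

mu_0=-50/303, tau_0^2=12/101

obs 1: x=-1 → posterior Normal(-44/39, 12/13)
obs 2: x=-7 → posterior Normal(-212/63, 4/7)
obs 3: x=4 → posterior Normal(-4/3, 12/29)
obs 4: x=2 → posterior Normal(-68/111, 12/37)
obs 5: x=-7/2 → posterior Normal(-152/135, 4/15)
obs 6: x=-5 → posterior Normal(-272/159, 12/53)
obs 7: x=-5/2 → posterior Normal(-332/183, 12/61)
obs 8: x=2 → posterior Normal(-284/207, 4/23)
obs 9: x=2 → posterior Normal(-236/231, 12/77)
obs 10: x=5/2 → posterior Normal(-176/255, 12/85)
obs 11: x=1/4 → posterior Normal(-170/279, 4/31)
obs 12: x=5 → posterior Normal(-50/303, 12/101)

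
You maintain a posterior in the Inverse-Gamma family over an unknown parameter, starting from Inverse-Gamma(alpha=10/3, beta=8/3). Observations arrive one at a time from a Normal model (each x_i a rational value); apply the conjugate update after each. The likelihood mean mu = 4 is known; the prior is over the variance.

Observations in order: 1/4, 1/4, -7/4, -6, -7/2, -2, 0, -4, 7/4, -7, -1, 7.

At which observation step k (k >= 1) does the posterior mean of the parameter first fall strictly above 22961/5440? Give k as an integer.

obs 1: x=1/4 → posterior Inverse-Gamma(23/6, 931/96)
obs 2: x=1/4 → posterior Inverse-Gamma(13/3, 803/48)
obs 3: x=-7/4 → posterior Inverse-Gamma(29/6, 3193/96)
obs 4: x=-6 → posterior Inverse-Gamma(16/3, 7993/96)
obs 5: x=-7/2 → posterior Inverse-Gamma(35/6, 10693/96)
obs 6: x=-2 → posterior Inverse-Gamma(19/3, 12421/96)
obs 7: x=0 → posterior Inverse-Gamma(41/6, 13189/96)
obs 8: x=-4 → posterior Inverse-Gamma(22/3, 16261/96)
obs 9: x=7/4 → posterior Inverse-Gamma(47/6, 2063/12)
obs 10: x=-7 → posterior Inverse-Gamma(25/3, 2789/12)
obs 11: x=-1 → posterior Inverse-Gamma(53/6, 2939/12)
obs 12: x=7 → posterior Inverse-Gamma(28/3, 2993/12)

k = 2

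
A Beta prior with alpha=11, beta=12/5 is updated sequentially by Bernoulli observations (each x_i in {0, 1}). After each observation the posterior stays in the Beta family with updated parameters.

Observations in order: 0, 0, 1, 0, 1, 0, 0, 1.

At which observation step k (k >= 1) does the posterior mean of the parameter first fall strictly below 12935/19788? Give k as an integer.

obs 1: x=0 → posterior Beta(11, 17/5)
obs 2: x=0 → posterior Beta(11, 22/5)
obs 3: x=1 → posterior Beta(12, 22/5)
obs 4: x=0 → posterior Beta(12, 27/5)
obs 5: x=1 → posterior Beta(13, 27/5)
obs 6: x=0 → posterior Beta(13, 32/5)
obs 7: x=0 → posterior Beta(13, 37/5)
obs 8: x=1 → posterior Beta(14, 37/5)

k = 7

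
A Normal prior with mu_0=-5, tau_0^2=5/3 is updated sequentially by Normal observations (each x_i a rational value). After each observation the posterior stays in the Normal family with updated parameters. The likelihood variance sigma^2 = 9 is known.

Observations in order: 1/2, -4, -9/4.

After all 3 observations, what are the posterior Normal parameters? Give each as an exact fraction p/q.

obs 1: x=1/2 → posterior Normal(-265/64, 45/32)
obs 2: x=-4 → posterior Normal(-305/74, 45/37)
obs 3: x=-9/4 → posterior Normal(-655/168, 15/14)

mu_0=-655/168, tau_0^2=15/14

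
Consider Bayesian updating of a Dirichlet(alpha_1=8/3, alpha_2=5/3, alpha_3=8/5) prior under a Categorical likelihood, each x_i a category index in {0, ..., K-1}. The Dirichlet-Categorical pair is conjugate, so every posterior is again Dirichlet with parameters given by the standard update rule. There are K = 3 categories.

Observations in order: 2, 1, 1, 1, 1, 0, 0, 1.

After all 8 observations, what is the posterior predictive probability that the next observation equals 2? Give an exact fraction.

39/209

obs 1: x=2 → posterior Dirichlet(8/3, 5/3, 13/5)
obs 2: x=1 → posterior Dirichlet(8/3, 8/3, 13/5)
obs 3: x=1 → posterior Dirichlet(8/3, 11/3, 13/5)
obs 4: x=1 → posterior Dirichlet(8/3, 14/3, 13/5)
obs 5: x=1 → posterior Dirichlet(8/3, 17/3, 13/5)
obs 6: x=0 → posterior Dirichlet(11/3, 17/3, 13/5)
obs 7: x=0 → posterior Dirichlet(14/3, 17/3, 13/5)
obs 8: x=1 → posterior Dirichlet(14/3, 20/3, 13/5)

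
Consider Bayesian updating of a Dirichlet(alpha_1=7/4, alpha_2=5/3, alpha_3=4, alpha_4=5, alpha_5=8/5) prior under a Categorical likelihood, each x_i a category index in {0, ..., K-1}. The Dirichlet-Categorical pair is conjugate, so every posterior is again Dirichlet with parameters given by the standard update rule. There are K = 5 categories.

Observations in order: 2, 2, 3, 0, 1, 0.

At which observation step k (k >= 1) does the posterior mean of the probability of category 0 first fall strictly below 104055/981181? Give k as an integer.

obs 1: x=2 → posterior Dirichlet(7/4, 5/3, 5, 5, 8/5)
obs 2: x=2 → posterior Dirichlet(7/4, 5/3, 6, 5, 8/5)
obs 3: x=3 → posterior Dirichlet(7/4, 5/3, 6, 6, 8/5)
obs 4: x=0 → posterior Dirichlet(11/4, 5/3, 6, 6, 8/5)
obs 5: x=1 → posterior Dirichlet(11/4, 8/3, 6, 6, 8/5)
obs 6: x=0 → posterior Dirichlet(15/4, 8/3, 6, 6, 8/5)

k = 3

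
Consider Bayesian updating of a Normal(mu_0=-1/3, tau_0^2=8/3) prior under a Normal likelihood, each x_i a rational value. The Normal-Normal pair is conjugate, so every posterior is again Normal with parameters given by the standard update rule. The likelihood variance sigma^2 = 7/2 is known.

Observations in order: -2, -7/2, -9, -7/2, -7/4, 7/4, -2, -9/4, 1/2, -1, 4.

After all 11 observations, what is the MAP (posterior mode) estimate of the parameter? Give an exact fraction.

obs 1: x=-2 → posterior Normal(-39/37, 56/37)
obs 2: x=-7/2 → posterior Normal(-95/53, 56/53)
obs 3: x=-9 → posterior Normal(-239/69, 56/69)
obs 4: x=-7/2 → posterior Normal(-59/17, 56/85)
obs 5: x=-7/4 → posterior Normal(-323/101, 56/101)
obs 6: x=7/4 → posterior Normal(-295/117, 56/117)
obs 7: x=-2 → posterior Normal(-327/133, 8/19)
obs 8: x=-9/4 → posterior Normal(-363/149, 56/149)
obs 9: x=1/2 → posterior Normal(-71/33, 56/165)
obs 10: x=-1 → posterior Normal(-371/181, 56/181)
obs 11: x=4 → posterior Normal(-307/197, 56/197)

-307/197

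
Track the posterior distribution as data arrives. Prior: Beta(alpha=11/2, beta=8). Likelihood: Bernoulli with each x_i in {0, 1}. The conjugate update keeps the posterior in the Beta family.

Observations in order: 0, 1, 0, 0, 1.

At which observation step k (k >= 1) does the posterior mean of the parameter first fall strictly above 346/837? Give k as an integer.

k = 2

obs 1: x=0 → posterior Beta(11/2, 9)
obs 2: x=1 → posterior Beta(13/2, 9)
obs 3: x=0 → posterior Beta(13/2, 10)
obs 4: x=0 → posterior Beta(13/2, 11)
obs 5: x=1 → posterior Beta(15/2, 11)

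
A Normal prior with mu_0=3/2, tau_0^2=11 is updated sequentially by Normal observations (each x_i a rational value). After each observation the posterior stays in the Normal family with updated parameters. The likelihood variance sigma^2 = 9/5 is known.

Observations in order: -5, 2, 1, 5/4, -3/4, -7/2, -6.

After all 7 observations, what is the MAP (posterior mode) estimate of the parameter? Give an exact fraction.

-1183/788

obs 1: x=-5 → posterior Normal(-523/128, 99/64)
obs 2: x=2 → posterior Normal(-303/238, 99/119)
obs 3: x=1 → posterior Normal(-193/348, 33/58)
obs 4: x=5/4 → posterior Normal(-111/916, 99/229)
obs 5: x=-3/4 → posterior Normal(-69/284, 99/284)
obs 6: x=-7/2 → posterior Normal(-523/678, 33/113)
obs 7: x=-6 → posterior Normal(-1183/788, 99/394)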